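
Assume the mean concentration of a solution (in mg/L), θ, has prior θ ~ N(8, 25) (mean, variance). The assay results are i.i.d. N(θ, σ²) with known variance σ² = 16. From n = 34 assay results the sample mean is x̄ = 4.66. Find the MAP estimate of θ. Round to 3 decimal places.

θ̂_MAP = 4.722

n = 34, x̄ = 4.66.
For a Normal prior and Normal likelihood with known variance, the posterior is Normal; its mode equals its mean, the precision-weighted average.
Prior precision 1/σ₀² = 1/25 = 0.04; data precision n/σ² = 34/16 = 2.125.
θ̂ = (0.04·8 + 2.125·4.66) / (0.04 + 2.125) = 10.2225/2.165 = 4089/866 ≈ 4.722.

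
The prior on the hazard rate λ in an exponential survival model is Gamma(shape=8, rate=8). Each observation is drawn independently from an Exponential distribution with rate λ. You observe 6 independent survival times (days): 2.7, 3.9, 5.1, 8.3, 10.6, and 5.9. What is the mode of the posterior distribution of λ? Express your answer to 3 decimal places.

λ̂_MAP = 0.292

The Exponential(rate=λ) likelihood is ∝ λ^n e^(−λΣtᵢ). Here n = 6 and Σtᵢ = 2.7 + 3.9 + 5.1 + 8.3 + 10.6 + 5.9 = 36.5.
Posterior ∝ λ^7e^(−8λ) · λ^6e^(−36.5λ) = λ^13e^(−44.5λ), i.e. Gamma(14, 44.5).
Mode = (a−1)/b = 13/44.5 ≈ 0.292.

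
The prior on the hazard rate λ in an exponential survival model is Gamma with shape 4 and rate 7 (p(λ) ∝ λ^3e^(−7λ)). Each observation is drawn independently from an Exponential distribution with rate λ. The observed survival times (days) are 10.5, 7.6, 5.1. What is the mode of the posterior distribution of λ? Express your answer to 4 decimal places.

λ̂_MAP = 0.1987

The Exponential(rate=λ) likelihood is ∝ λ^n e^(−λΣtᵢ). Here n = 3 and Σtᵢ = 10.5 + 7.6 + 5.1 = 23.2.
Posterior ∝ λ^3e^(−7λ) · λ^3e^(−23.2λ) = λ^6e^(−30.2λ), i.e. Gamma(7, 30.2).
Mode = (a−1)/b = 6/30.2 ≈ 0.1987.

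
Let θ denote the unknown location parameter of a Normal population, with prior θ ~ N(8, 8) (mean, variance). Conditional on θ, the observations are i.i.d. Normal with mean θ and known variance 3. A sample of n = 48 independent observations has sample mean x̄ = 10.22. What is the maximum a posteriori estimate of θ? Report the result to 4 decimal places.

n = 48, x̄ = 10.22.
For a Normal prior and Normal likelihood with known variance, the posterior is Normal; its mode equals its mean, the precision-weighted average.
Prior precision 1/σ₀² = 1/8 = 0.125; data precision n/σ² = 48/3 = 16.
θ̂ = (0.125·8 + 16·10.22) / (0.125 + 16) = 164.52/16.125 = 10968/1075 ≈ 10.2028.

θ̂_MAP = 10.2028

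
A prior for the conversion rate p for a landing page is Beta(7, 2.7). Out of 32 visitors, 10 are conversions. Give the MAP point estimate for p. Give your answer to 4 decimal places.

Prior: Beta(7, 2.7).
Data: 10 successes in 32 trials. The binomial likelihood contributes p^10(1−p)^22, so the posterior is Beta(7+10, 2.7+22) = Beta(17, 24.7).
For Beta(a, b) with a, b > 1 the mode is (a−1)/(a+b−2) = 16/39.7 ≈ 0.4030.

p̂_MAP = 0.4030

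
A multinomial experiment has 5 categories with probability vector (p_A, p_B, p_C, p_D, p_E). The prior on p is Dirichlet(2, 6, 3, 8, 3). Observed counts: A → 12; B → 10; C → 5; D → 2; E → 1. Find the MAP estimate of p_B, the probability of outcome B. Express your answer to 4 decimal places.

MAP estimate of p_B = 0.3191

The posterior is Dirichlet(αᵢ + nᵢ) = Dirichlet(14, 16, 8, 10, 4).
For a Dirichlet(a₁,…,a_K) with all aᵢ > 1, the mode has j-th component (aⱼ − 1)/(Σaᵢ − K).
Here Σaᵢ = 52 and K = 5, so p_B = (16 − 1)/(52 − 5) = 15/47 ≈ 0.3191.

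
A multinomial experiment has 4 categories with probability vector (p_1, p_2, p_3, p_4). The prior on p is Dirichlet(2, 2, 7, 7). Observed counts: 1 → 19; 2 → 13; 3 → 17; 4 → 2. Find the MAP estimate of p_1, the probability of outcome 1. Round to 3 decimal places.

MAP estimate: 0.308

The posterior is Dirichlet(αᵢ + nᵢ) = Dirichlet(21, 15, 24, 9).
For a Dirichlet(a₁,…,a_K) with all aᵢ > 1, the mode has j-th component (aⱼ − 1)/(Σaᵢ − K).
Here Σaᵢ = 69 and K = 4, so p_1 = (21 − 1)/(69 − 4) = 20/65 ≈ 0.308.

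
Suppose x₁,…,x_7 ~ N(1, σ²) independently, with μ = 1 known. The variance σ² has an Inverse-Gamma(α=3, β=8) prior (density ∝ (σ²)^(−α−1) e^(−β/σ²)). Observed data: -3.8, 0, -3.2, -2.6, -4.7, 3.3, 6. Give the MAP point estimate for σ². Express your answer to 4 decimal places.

σ̂²_MAP = 8.8947

Sum of squared deviations about the known mean: SS = (-3.8−1)² + (0−1)² + (-3.2−1)² + (-2.6−1)² + (-4.7−1)² + (3.3−1)² + (6−1)² = 117.42.
The Normal likelihood contributes (σ²)^(−n/2) exp(−SS/(2σ²)), so the posterior is Inverse-Gamma(α + n/2, β + SS/2) = Inverse-Gamma(6.5, 66.71).
The mode of Inverse-Gamma(a, b) is b/(a+1) = 66.71/7.5 ≈ 8.8947.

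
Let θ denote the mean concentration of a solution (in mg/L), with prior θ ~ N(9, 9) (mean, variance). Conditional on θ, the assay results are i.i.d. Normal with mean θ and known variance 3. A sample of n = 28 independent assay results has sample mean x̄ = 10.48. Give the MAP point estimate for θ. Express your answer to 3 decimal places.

n = 28, x̄ = 10.48.
For a Normal prior and Normal likelihood with known variance, the posterior is Normal; its mode equals its mean, the precision-weighted average.
Prior precision 1/σ₀² = 1/9; data precision n/σ² = 28/3.
θ̂ = ((1/9)·9 + (28/3)·10.48) / (1/9 + 28/3) = (7411/75)/(85/9) = 22233/2125 ≈ 10.463.

θ̂_MAP = 10.463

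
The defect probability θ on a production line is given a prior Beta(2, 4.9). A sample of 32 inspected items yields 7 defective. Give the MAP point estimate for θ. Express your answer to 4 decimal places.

Prior: Beta(2, 4.9).
Data: 7 successes in 32 trials. The binomial likelihood contributes θ^7(1−θ)^25, so the posterior is Beta(2+7, 4.9+25) = Beta(9, 29.9).
For Beta(a, b) with a, b > 1 the mode is (a−1)/(a+b−2) = 8/36.9 ≈ 0.2168.

θ̂_MAP = 0.2168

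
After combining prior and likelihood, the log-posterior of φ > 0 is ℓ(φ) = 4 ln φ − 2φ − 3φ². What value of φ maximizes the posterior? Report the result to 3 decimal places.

φ̂_MAP = 0.667

ℓ'(φ) = 4/φ − 2 − 6φ. Setting this to zero and multiplying by φ: 6φ² + 2φ − 4 = 0.
φ = (−2 + √(2² + 4·6·4)) / (2·6) = (−2 + √100) / 12 = (−2 + 10)/12 = 2/3.
ℓ''(φ) = −4/φ² − 6 < 0, confirming a maximum.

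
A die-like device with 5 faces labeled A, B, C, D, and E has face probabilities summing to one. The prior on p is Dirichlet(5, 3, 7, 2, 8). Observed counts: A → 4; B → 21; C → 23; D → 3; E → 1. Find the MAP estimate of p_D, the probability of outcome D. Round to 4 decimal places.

The posterior is Dirichlet(αᵢ + nᵢ) = Dirichlet(9, 24, 30, 5, 9).
For a Dirichlet(a₁,…,a_K) with all aᵢ > 1, the mode has j-th component (aⱼ − 1)/(Σaᵢ − K).
Here Σaᵢ = 77 and K = 5, so p_D = (5 − 1)/(77 − 5) = 4/72 ≈ 0.0556.

MAP estimate of p_D = 0.0556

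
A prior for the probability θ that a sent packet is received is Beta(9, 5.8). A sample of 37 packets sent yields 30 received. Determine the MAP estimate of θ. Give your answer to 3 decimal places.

Prior: Beta(9, 5.8).
Data: 30 successes in 37 trials. The binomial likelihood contributes θ^30(1−θ)^7, so the posterior is Beta(9+30, 5.8+7) = Beta(39, 12.8).
For Beta(a, b) with a, b > 1 the mode is (a−1)/(a+b−2) = 38/49.8 ≈ 0.763.

θ̂_MAP = 0.763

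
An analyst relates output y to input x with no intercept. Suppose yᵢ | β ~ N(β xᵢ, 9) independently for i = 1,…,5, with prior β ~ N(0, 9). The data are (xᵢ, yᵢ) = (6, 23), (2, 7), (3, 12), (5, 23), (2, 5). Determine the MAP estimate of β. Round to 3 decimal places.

log p(β | y) = −Σ(yᵢ − βxᵢ)²/(2·9) − β²/(2·9) + const.
Setting the derivative to zero: Σxᵢ(yᵢ − βxᵢ)/9 − β/9 = 0, so β = Σxᵢyᵢ / (Σxᵢ² + σ²/τ²).
Σxᵢyᵢ = 6·23 + 2·7 + 3·12 + 5·23 + 2·5 = 313; Σxᵢ² = 78; σ²/τ² = 1.
β̂_MAP = 313 / (78 + 1) = 313/79 ≈ 3.962.

β̂_MAP = 3.962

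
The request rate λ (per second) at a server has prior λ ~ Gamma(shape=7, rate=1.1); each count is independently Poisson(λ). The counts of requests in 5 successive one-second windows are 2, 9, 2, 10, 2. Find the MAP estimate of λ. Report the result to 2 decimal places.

λ̂_MAP = 5.08

Σxᵢ = 2+9+2+10+2 = 25, with n = 5.
Posterior ∝ λ^6e^(−1.1λ) · λ^25e^(−5λ) = λ^31e^(−6.1λ), i.e. Gamma(shape=32, rate=6.1).
The mode of a Gamma(a, b) with a ≥ 1 (shape–rate) is (a−1)/b = 31/6.1 ≈ 5.08.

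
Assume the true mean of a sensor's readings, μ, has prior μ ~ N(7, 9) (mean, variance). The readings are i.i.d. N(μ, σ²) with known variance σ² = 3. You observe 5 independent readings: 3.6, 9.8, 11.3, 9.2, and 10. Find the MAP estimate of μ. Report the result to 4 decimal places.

n = 5; x̄ = (3.6 + 9.8 + 11.3 + 9.2 + 10)/5 = 43.9/5 = 8.78.
For a Normal prior and Normal likelihood with known variance, the posterior is Normal; its mode equals its mean, the precision-weighted average.
Prior precision 1/σ₀² = 1/9; data precision n/σ² = 5/3.
μ̂ = ((1/9)·7 + (5/3)·8.78) / (1/9 + 5/3) = (1387/90)/(16/9) = 8.66875 ≈ 8.6688.

μ̂_MAP = 8.6688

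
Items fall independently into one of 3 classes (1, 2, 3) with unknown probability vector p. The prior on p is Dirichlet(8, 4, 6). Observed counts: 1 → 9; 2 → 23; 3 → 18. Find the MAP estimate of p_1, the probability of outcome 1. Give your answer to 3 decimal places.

MAP estimate: 0.246

The posterior is Dirichlet(αᵢ + nᵢ) = Dirichlet(17, 27, 24).
For a Dirichlet(a₁,…,a_K) with all aᵢ > 1, the mode has j-th component (aⱼ − 1)/(Σaᵢ − K).
Here Σaᵢ = 68 and K = 3, so p_1 = (17 − 1)/(68 − 3) = 16/65 ≈ 0.246.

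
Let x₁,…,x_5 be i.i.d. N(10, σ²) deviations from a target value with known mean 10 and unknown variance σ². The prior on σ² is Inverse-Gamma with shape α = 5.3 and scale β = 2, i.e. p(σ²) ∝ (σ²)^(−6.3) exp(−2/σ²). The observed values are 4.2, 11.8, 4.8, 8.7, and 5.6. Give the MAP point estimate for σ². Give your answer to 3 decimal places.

σ̂²_MAP = 5.055

Sum of squared deviations about the known mean: SS = (4.2−10)² + (11.8−10)² + (4.8−10)² + (8.7−10)² + (5.6−10)² = 84.97.
The Normal likelihood contributes (σ²)^(−n/2) exp(−SS/(2σ²)), so the posterior is Inverse-Gamma(α + n/2, β + SS/2) = Inverse-Gamma(7.8, 44.485).
The mode of Inverse-Gamma(a, b) is b/(a+1) = 44.485/8.8 ≈ 5.055.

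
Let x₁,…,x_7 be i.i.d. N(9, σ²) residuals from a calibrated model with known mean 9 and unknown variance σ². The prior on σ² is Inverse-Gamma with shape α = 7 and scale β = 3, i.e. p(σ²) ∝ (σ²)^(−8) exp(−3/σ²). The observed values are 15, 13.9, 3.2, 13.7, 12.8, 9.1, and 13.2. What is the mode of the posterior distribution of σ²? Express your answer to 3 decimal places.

Sum of squared deviations about the known mean: SS = (15−9)² + (13.9−9)² + (3.2−9)² + (13.7−9)² + (12.8−9)² + (9.1−9)² + (13.2−9)² = 147.83.
The Normal likelihood contributes (σ²)^(−n/2) exp(−SS/(2σ²)), so the posterior is Inverse-Gamma(α + n/2, β + SS/2) = Inverse-Gamma(10.5, 76.915).
The mode of Inverse-Gamma(a, b) is b/(a+1) = 76.915/11.5 ≈ 6.688.

σ̂²_MAP = 6.688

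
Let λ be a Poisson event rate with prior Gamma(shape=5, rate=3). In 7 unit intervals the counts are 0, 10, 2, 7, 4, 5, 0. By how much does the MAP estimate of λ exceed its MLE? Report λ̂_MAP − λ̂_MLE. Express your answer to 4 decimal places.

MAP − MLE = -0.8000

Σxᵢ = 28. Posterior is Gamma(33, 10); MAP = (33−1)/10 = 32/10 ≈ 3.20000.
MLE = x̄ = 28/7 ≈ 4.00000.
Difference = 32/10 − 28/7 = -4/5 ≈ -0.8000.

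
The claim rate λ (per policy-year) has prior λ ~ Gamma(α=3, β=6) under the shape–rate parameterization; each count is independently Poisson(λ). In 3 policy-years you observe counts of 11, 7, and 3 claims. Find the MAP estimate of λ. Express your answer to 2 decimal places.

Σxᵢ = 11+7+3 = 21, with n = 3.
Posterior ∝ λ^2e^(−6λ) · λ^21e^(−3λ) = λ^23e^(−9λ), i.e. Gamma(shape=24, rate=9).
The mode of a Gamma(a, b) with a ≥ 1 (shape–rate) is (a−1)/b = 23/9 ≈ 2.56.

λ̂_MAP = 2.56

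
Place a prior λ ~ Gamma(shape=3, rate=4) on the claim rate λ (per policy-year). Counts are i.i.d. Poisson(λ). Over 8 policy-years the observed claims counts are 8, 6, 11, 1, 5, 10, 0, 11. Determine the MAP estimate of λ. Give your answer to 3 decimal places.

λ̂_MAP = 4.500

Σxᵢ = 8+6+11+1+5+10+0+11 = 52, with n = 8.
Posterior ∝ λ^2e^(−4λ) · λ^52e^(−8λ) = λ^54e^(−12λ), i.e. Gamma(shape=55, rate=12).
The mode of a Gamma(a, b) with a ≥ 1 (shape–rate) is (a−1)/b = 54/12 ≈ 4.500.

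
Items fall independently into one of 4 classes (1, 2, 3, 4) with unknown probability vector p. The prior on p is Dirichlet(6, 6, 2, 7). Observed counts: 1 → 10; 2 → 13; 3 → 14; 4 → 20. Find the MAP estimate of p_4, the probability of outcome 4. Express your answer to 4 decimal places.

MAP estimate: 0.3514

The posterior is Dirichlet(αᵢ + nᵢ) = Dirichlet(16, 19, 16, 27).
For a Dirichlet(a₁,…,a_K) with all aᵢ > 1, the mode has j-th component (aⱼ − 1)/(Σaᵢ − K).
Here Σaᵢ = 78 and K = 4, so p_4 = (27 − 1)/(78 − 4) = 26/74 ≈ 0.3514.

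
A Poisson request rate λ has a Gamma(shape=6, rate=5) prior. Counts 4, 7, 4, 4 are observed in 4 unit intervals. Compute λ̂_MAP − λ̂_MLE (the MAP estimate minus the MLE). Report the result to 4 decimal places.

Σxᵢ = 19. Posterior is Gamma(25, 9); MAP = (25−1)/9 = 24/9 ≈ 2.66667.
MLE = x̄ = 19/4 ≈ 4.75000.
Difference = 24/9 − 19/4 = -25/12 ≈ -2.0833.

MAP − MLE = -2.0833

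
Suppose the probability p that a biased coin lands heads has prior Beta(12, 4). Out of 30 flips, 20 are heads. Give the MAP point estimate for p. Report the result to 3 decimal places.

Prior: Beta(12, 4).
Data: 20 successes in 30 trials. The binomial likelihood contributes p^20(1−p)^10, so the posterior is Beta(12+20, 4+10) = Beta(32, 14).
For Beta(a, b) with a, b > 1 the mode is (a−1)/(a+b−2) = 31/44 ≈ 0.705.

p̂_MAP = 0.705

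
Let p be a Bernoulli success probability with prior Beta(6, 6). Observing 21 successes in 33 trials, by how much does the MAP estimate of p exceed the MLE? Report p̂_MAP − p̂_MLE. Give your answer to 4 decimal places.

Posterior is Beta(27, 18); MAP = (27−1)/(45−2) = 26/43 ≈ 0.60465.
MLE ignores the prior: p̂_MLE = k/n = 21/33 ≈ 0.63636.
Difference = 26/43 − 21/33 = -15/473 ≈ -0.0317.

MAP − MLE = -0.0317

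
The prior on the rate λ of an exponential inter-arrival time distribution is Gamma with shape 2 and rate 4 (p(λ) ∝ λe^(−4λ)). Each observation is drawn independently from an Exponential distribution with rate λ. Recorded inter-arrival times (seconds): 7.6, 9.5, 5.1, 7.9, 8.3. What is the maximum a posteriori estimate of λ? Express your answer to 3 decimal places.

The Exponential(rate=λ) likelihood is ∝ λ^n e^(−λΣtᵢ). Here n = 5 and Σtᵢ = 7.6 + 9.5 + 5.1 + 7.9 + 8.3 = 38.4.
Posterior ∝ λe^(−4λ) · λ^5e^(−38.4λ) = λ^6e^(−42.4λ), i.e. Gamma(7, 42.4).
Mode = (a−1)/b = 6/42.4 ≈ 0.142.

λ̂_MAP = 0.142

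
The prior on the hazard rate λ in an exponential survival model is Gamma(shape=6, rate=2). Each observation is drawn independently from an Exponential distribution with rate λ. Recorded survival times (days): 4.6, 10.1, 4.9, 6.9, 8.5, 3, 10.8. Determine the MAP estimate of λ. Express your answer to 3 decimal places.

The Exponential(rate=λ) likelihood is ∝ λ^n e^(−λΣtᵢ). Here n = 7 and Σtᵢ = 4.6 + 10.1 + 4.9 + 6.9 + 8.5 + 3 + 10.8 = 48.8.
Posterior ∝ λ^5e^(−2λ) · λ^7e^(−48.8λ) = λ^12e^(−50.8λ), i.e. Gamma(13, 50.8).
Mode = (a−1)/b = 12/50.8 ≈ 0.236.

λ̂_MAP = 0.236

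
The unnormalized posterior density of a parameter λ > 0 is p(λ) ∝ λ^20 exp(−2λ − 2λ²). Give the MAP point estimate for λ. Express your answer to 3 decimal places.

λ̂_MAP = 2.000

ℓ'(λ) = 20/λ − 2 − 4λ. Setting this to zero and multiplying by λ: 4λ² + 2λ − 20 = 0.
λ = (−2 + √(2² + 4·4·20)) / (2·4) = (−2 + √324) / 8 = (−2 + 18)/8 = 2.
ℓ''(λ) = −20/λ² − 4 < 0, confirming a maximum.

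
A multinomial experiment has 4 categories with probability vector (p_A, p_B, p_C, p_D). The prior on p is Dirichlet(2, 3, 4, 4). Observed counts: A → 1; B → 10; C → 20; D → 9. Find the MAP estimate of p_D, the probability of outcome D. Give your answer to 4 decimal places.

The posterior is Dirichlet(αᵢ + nᵢ) = Dirichlet(3, 13, 24, 13).
For a Dirichlet(a₁,…,a_K) with all aᵢ > 1, the mode has j-th component (aⱼ − 1)/(Σaᵢ − K).
Here Σaᵢ = 53 and K = 4, so p_D = (13 − 1)/(53 − 4) = 12/49 ≈ 0.2449.

MAP estimate of p_D = 0.2449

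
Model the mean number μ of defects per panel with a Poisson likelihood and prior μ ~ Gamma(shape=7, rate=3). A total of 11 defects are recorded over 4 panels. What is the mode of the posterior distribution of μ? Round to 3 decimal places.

Σxᵢ = 11, n = 4.
Posterior ∝ μ^6e^(−3μ) · μ^11e^(−4μ) = μ^17e^(−7μ), i.e. Gamma(shape=18, rate=7).
The mode of a Gamma(a, b) with a ≥ 1 (shape–rate) is (a−1)/b = 17/7 ≈ 2.429.

μ̂_MAP = 2.429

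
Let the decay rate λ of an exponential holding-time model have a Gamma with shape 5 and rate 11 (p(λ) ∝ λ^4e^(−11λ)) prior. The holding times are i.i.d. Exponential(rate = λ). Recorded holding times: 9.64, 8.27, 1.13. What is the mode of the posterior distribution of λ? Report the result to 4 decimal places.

The Exponential(rate=λ) likelihood is ∝ λ^n e^(−λΣtᵢ). Here n = 3 and Σtᵢ = 9.64 + 8.27 + 1.13 = 19.04.
Posterior ∝ λ^4e^(−11λ) · λ^3e^(−19.04λ) = λ^7e^(−30.04λ), i.e. Gamma(8, 30.04).
Mode = (a−1)/b = 7/30.04 ≈ 0.2330.

λ̂_MAP = 0.2330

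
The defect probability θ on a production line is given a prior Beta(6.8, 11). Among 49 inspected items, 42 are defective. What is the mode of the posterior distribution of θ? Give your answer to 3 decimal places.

θ̂_MAP = 0.738

Prior: Beta(6.8, 11).
Data: 42 successes in 49 trials. The binomial likelihood contributes θ^42(1−θ)^7, so the posterior is Beta(6.8+42, 11+7) = Beta(48.8, 18).
For Beta(a, b) with a, b > 1 the mode is (a−1)/(a+b−2) = 47.8/64.8 ≈ 0.738.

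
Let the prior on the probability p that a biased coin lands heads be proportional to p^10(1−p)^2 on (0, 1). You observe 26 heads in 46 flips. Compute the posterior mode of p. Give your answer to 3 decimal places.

p̂_MAP = 0.621

The prior density ∝ p^10(1−p)^2 is the kernel of Beta(11, 3).
Data: 26 successes in 46 trials. The binomial likelihood contributes p^26(1−p)^20, so the posterior is Beta(11+26, 3+20) = Beta(37, 23).
For Beta(a, b) with a, b > 1 the mode is (a−1)/(a+b−2) = 36/58 ≈ 0.621.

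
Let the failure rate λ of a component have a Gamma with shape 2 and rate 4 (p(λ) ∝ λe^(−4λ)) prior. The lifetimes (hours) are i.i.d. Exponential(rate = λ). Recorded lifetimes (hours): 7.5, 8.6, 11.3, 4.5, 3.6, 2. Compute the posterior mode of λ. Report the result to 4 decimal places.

The Exponential(rate=λ) likelihood is ∝ λ^n e^(−λΣtᵢ). Here n = 6 and Σtᵢ = 7.5 + 8.6 + 11.3 + 4.5 + 3.6 + 2 = 37.5.
Posterior ∝ λe^(−4λ) · λ^6e^(−37.5λ) = λ^7e^(−41.5λ), i.e. Gamma(8, 41.5).
Mode = (a−1)/b = 7/41.5 ≈ 0.1687.

λ̂_MAP = 0.1687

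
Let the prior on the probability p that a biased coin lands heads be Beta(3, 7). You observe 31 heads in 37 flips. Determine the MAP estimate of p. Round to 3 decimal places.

Prior: Beta(3, 7).
Data: 31 successes in 37 trials. The binomial likelihood contributes p^31(1−p)^6, so the posterior is Beta(3+31, 7+6) = Beta(34, 13).
For Beta(a, b) with a, b > 1 the mode is (a−1)/(a+b−2) = 33/45 ≈ 0.733.

p̂_MAP = 0.733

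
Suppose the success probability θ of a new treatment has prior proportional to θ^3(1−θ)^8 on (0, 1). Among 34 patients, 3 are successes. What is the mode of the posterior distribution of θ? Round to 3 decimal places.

The prior density ∝ θ^3(1−θ)^8 is the kernel of Beta(4, 9).
Data: 3 successes in 34 trials. The binomial likelihood contributes θ^3(1−θ)^31, so the posterior is Beta(4+3, 9+31) = Beta(7, 40).
For Beta(a, b) with a, b > 1 the mode is (a−1)/(a+b−2) = 6/45 ≈ 0.133.

θ̂_MAP = 0.133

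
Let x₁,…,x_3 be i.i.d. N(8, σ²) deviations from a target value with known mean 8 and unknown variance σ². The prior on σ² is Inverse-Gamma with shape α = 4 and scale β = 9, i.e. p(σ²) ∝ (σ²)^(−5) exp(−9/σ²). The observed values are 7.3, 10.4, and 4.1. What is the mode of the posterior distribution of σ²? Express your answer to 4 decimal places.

σ̂²_MAP = 3.0354

Sum of squared deviations about the known mean: SS = (7.3−8)² + (10.4−8)² + (4.1−8)² = 21.46.
The Normal likelihood contributes (σ²)^(−n/2) exp(−SS/(2σ²)), so the posterior is Inverse-Gamma(α + n/2, β + SS/2) = Inverse-Gamma(5.5, 19.73).
The mode of Inverse-Gamma(a, b) is b/(a+1) = 19.73/6.5 ≈ 3.0354.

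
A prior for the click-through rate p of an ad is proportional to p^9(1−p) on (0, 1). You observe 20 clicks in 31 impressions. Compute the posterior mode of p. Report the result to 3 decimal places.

The prior density ∝ p^9(1−p)^1 is the kernel of Beta(10, 2).
Data: 20 successes in 31 trials. The binomial likelihood contributes p^20(1−p)^11, so the posterior is Beta(10+20, 2+11) = Beta(30, 13).
For Beta(a, b) with a, b > 1 the mode is (a−1)/(a+b−2) = 29/41 ≈ 0.707.

p̂_MAP = 0.707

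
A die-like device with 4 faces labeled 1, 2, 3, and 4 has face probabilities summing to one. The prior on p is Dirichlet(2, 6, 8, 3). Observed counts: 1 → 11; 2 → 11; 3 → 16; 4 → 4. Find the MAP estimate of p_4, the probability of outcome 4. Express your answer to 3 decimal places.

MAP estimate: 0.105

The posterior is Dirichlet(αᵢ + nᵢ) = Dirichlet(13, 17, 24, 7).
For a Dirichlet(a₁,…,a_K) with all aᵢ > 1, the mode has j-th component (aⱼ − 1)/(Σaᵢ − K).
Here Σaᵢ = 61 and K = 4, so p_4 = (7 − 1)/(61 − 4) = 6/57 ≈ 0.105.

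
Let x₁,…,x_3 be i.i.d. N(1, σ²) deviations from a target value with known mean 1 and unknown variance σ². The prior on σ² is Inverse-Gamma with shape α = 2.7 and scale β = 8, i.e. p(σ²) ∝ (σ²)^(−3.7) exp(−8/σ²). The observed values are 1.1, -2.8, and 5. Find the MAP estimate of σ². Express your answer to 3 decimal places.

σ̂²_MAP = 4.466

Sum of squared deviations about the known mean: SS = (1.1−1)² + (-2.8−1)² + (5−1)² = 30.45.
The Normal likelihood contributes (σ²)^(−n/2) exp(−SS/(2σ²)), so the posterior is Inverse-Gamma(α + n/2, β + SS/2) = Inverse-Gamma(4.2, 23.225).
The mode of Inverse-Gamma(a, b) is b/(a+1) = 23.225/5.2 ≈ 4.466.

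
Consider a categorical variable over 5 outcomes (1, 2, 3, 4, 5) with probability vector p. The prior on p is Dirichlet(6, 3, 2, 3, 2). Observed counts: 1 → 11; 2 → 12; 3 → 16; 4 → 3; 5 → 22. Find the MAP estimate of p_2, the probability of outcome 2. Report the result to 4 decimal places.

The posterior is Dirichlet(αᵢ + nᵢ) = Dirichlet(17, 15, 18, 6, 24).
For a Dirichlet(a₁,…,a_K) with all aᵢ > 1, the mode has j-th component (aⱼ − 1)/(Σaᵢ − K).
Here Σaᵢ = 80 and K = 5, so p_2 = (15 − 1)/(80 − 5) = 14/75 ≈ 0.1867.

MAP estimate: 0.1867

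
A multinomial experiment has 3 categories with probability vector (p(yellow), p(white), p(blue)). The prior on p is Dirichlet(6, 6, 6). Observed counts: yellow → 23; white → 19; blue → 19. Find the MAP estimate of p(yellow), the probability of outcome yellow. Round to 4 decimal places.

MAP estimate of p(yellow) = 0.3684

The posterior is Dirichlet(αᵢ + nᵢ) = Dirichlet(29, 25, 25).
For a Dirichlet(a₁,…,a_K) with all aᵢ > 1, the mode has j-th component (aⱼ − 1)/(Σaᵢ − K).
Here Σaᵢ = 79 and K = 3, so p(yellow) = (29 − 1)/(79 − 3) = 28/76 ≈ 0.3684.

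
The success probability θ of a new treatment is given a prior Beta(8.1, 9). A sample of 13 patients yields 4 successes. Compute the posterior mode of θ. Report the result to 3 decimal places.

Prior: Beta(8.1, 9).
Data: 4 successes in 13 trials. The binomial likelihood contributes θ^4(1−θ)^9, so the posterior is Beta(8.1+4, 9+9) = Beta(12.1, 18).
For Beta(a, b) with a, b > 1 the mode is (a−1)/(a+b−2) = 11.1/28.1 ≈ 0.395.

θ̂_MAP = 0.395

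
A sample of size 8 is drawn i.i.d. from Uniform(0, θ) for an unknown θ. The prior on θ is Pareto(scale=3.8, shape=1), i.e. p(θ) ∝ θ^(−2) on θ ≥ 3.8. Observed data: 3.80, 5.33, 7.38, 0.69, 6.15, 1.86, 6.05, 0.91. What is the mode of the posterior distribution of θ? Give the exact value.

The Uniform(0, θ) likelihood is θ^(−n) for θ ≥ max(xᵢ), zero otherwise. Here max(xᵢ) = 7.38.
Posterior ∝ θ^(−2) · θ^(−8) = θ^(−10) on θ ≥ max(3.8, 7.38) = 7.38.
This density is strictly decreasing in θ, so the posterior mode lies at the lower boundary of the support.

θ̂_MAP = 7.38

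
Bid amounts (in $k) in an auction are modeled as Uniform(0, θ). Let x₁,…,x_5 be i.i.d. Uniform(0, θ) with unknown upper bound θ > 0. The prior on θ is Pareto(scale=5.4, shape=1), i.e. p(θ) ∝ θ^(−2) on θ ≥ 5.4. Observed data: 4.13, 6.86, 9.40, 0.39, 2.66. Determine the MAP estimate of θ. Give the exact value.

θ̂_MAP = 9.40

The Uniform(0, θ) likelihood is θ^(−n) for θ ≥ max(xᵢ), zero otherwise. Here max(xᵢ) = 9.40.
Posterior ∝ θ^(−2) · θ^(−5) = θ^(−7) on θ ≥ max(5.4, 9.40) = 9.40.
This density is strictly decreasing in θ, so the posterior mode lies at the lower boundary of the support.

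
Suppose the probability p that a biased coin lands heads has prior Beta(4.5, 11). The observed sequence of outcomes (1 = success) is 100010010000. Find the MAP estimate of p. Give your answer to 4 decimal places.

p̂_MAP = 0.2549

Prior: Beta(4.5, 11).
Data: 3 successes in 12 trials (from the sequence). The binomial likelihood contributes p^3(1−p)^9, so the posterior is Beta(4.5+3, 11+9) = Beta(7.5, 20).
For Beta(a, b) with a, b > 1 the mode is (a−1)/(a+b−2) = 6.5/25.5 ≈ 0.2549.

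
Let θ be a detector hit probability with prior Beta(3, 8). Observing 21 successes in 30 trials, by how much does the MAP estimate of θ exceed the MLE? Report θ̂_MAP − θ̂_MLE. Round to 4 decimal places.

Posterior is Beta(24, 17); MAP = (24−1)/(41−2) = 23/39 ≈ 0.58974.
MLE ignores the prior: θ̂_MLE = k/n = 21/30 ≈ 0.70000.
Difference = 23/39 − 21/30 = -43/390 ≈ -0.1103.

MAP − MLE = -0.1103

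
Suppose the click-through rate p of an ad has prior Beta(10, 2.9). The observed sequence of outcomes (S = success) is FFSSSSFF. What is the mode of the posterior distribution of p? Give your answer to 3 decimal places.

Prior: Beta(10, 2.9).
Data: 4 successes in 8 trials (from the sequence). The binomial likelihood contributes p^4(1−p)^4, so the posterior is Beta(10+4, 2.9+4) = Beta(14, 6.9).
For Beta(a, b) with a, b > 1 the mode is (a−1)/(a+b−2) = 13/18.9 ≈ 0.688.

p̂_MAP = 0.688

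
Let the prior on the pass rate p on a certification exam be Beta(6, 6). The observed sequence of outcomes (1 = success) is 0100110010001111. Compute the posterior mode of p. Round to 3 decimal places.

Prior: Beta(6, 6).
Data: 8 successes in 16 trials (from the sequence). The binomial likelihood contributes p^8(1−p)^8, so the posterior is Beta(6+8, 6+8) = Beta(14, 14).
For Beta(a, b) with a, b > 1 the mode is (a−1)/(a+b−2) = 13/26 ≈ 0.500.

p̂_MAP = 0.500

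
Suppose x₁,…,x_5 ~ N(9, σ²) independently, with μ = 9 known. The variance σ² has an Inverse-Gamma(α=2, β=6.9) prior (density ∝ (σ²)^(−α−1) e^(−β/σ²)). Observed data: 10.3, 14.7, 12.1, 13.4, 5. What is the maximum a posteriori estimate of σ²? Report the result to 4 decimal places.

σ̂²_MAP = 8.4500

Sum of squared deviations about the known mean: SS = (10.3−9)² + (14.7−9)² + (12.1−9)² + (13.4−9)² + (5−9)² = 79.15.
The Normal likelihood contributes (σ²)^(−n/2) exp(−SS/(2σ²)), so the posterior is Inverse-Gamma(α + n/2, β + SS/2) = Inverse-Gamma(4.5, 46.475).
The mode of Inverse-Gamma(a, b) is b/(a+1) = 46.475/5.5 ≈ 8.4500.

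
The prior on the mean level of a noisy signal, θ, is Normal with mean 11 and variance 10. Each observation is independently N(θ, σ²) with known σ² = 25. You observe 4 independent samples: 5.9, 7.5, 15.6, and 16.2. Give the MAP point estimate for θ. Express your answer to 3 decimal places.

θ̂_MAP = 11.185

n = 4; x̄ = (5.9 + 7.5 + 15.6 + 16.2)/4 = 45.2/4 = 11.3.
For a Normal prior and Normal likelihood with known variance, the posterior is Normal; its mode equals its mean, the precision-weighted average.
Prior precision 1/σ₀² = 1/10 = 0.1; data precision n/σ² = 4/25 = 0.16.
θ̂ = (0.1·11 + 0.16·11.3) / (0.1 + 0.16) = 2.908/0.26 = 727/65 ≈ 11.185.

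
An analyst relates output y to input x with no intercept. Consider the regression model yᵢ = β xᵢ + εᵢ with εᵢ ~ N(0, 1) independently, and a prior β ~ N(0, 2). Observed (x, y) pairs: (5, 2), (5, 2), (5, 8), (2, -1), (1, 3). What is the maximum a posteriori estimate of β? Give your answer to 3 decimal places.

log p(β | y) = −Σ(yᵢ − βxᵢ)²/(2·1) − β²/(2·2) + const.
Setting the derivative to zero: Σxᵢ(yᵢ − βxᵢ)/1 − β/2 = 0, so β = Σxᵢyᵢ / (Σxᵢ² + σ²/τ²).
Σxᵢyᵢ = 5·2 + 5·2 + 5·8 + 2·(-1) + 1·3 = 61; Σxᵢ² = 80; σ²/τ² = 0.5.
β̂_MAP = 61 / (80 + 0.5) = 61/80.5 ≈ 0.758.

β̂_MAP = 0.758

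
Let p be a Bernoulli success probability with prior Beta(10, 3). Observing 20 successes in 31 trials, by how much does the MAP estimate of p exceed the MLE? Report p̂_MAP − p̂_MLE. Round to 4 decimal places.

MAP − MLE = 0.0453

Posterior is Beta(30, 14); MAP = (30−1)/(44−2) = 29/42 ≈ 0.69048.
MLE ignores the prior: p̂_MLE = k/n = 20/31 ≈ 0.64516.
Difference = 29/42 − 20/31 = 59/1302 ≈ 0.0453.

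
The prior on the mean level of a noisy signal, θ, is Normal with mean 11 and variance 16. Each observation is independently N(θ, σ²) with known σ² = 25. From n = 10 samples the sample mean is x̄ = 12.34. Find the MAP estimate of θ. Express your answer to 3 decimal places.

n = 10, x̄ = 12.34.
For a Normal prior and Normal likelihood with known variance, the posterior is Normal; its mode equals its mean, the precision-weighted average.
Prior precision 1/σ₀² = 1/16 = 0.0625; data precision n/σ² = 10/25 = 0.4.
θ̂ = (0.0625·11 + 0.4·12.34) / (0.0625 + 0.4) = 5.6235/0.4625 = 11247/925 ≈ 12.159.

θ̂_MAP = 12.159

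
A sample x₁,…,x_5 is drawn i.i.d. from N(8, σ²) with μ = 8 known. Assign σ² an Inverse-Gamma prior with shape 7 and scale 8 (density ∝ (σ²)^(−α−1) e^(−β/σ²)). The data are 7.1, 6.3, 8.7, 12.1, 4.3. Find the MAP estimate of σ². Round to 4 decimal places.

Sum of squared deviations about the known mean: SS = (7.1−8)² + (6.3−8)² + (8.7−8)² + (12.1−8)² + (4.3−8)² = 34.69.
The Normal likelihood contributes (σ²)^(−n/2) exp(−SS/(2σ²)), so the posterior is Inverse-Gamma(α + n/2, β + SS/2) = Inverse-Gamma(9.5, 25.345).
The mode of Inverse-Gamma(a, b) is b/(a+1) = 25.345/10.5 ≈ 2.4138.

σ̂²_MAP = 2.4138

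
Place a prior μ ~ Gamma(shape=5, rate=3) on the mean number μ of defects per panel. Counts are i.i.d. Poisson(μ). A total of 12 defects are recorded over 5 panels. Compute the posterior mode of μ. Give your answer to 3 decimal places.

μ̂_MAP = 2.000

Σxᵢ = 12, n = 5.
Posterior ∝ μ^4e^(−3μ) · μ^12e^(−5μ) = μ^16e^(−8μ), i.e. Gamma(shape=17, rate=8).
The mode of a Gamma(a, b) with a ≥ 1 (shape–rate) is (a−1)/b = 16/8 ≈ 2.000.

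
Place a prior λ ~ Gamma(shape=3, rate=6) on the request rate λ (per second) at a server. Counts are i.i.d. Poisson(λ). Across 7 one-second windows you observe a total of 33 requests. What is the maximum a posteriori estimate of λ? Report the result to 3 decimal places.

Σxᵢ = 33, n = 7.
Posterior ∝ λ^2e^(−6λ) · λ^33e^(−7λ) = λ^35e^(−13λ), i.e. Gamma(shape=36, rate=13).
The mode of a Gamma(a, b) with a ≥ 1 (shape–rate) is (a−1)/b = 35/13 ≈ 2.692.

λ̂_MAP = 2.692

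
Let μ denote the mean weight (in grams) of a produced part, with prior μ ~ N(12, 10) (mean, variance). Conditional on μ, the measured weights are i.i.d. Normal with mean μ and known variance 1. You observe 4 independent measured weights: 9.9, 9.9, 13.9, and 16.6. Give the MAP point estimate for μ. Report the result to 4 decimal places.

μ̂_MAP = 12.5610

n = 4; x̄ = (9.9 + 9.9 + 13.9 + 16.6)/4 = 50.3/4 = 12.575.
For a Normal prior and Normal likelihood with known variance, the posterior is Normal; its mode equals its mean, the precision-weighted average.
Prior precision 1/σ₀² = 1/10 = 0.1; data precision n/σ² = 4/1 = 4.
μ̂ = (0.1·12 + 4·12.575) / (0.1 + 4) = 51.5/4.1 = 515/41 ≈ 12.5610.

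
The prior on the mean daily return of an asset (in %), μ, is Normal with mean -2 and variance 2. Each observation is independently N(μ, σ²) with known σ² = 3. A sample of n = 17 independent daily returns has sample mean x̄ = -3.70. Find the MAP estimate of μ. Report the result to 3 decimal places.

μ̂_MAP = -3.562

n = 17, x̄ = -3.70.
For a Normal prior and Normal likelihood with known variance, the posterior is Normal; its mode equals its mean, the precision-weighted average.
Prior precision 1/σ₀² = 1/2 = 0.5; data precision n/σ² = 17/3.
μ̂ = (0.5·(-2) + (17/3)·(-3.7)) / (0.5 + 17/3) = (-659/30)/(37/6) = -659/185 ≈ -3.562.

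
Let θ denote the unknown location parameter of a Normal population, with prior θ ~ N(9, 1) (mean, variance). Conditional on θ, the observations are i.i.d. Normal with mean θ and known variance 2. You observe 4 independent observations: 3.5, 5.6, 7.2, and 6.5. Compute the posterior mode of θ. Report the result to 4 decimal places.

n = 4; x̄ = (3.5 + 5.6 + 7.2 + 6.5)/4 = 22.8/4 = 5.7.
For a Normal prior and Normal likelihood with known variance, the posterior is Normal; its mode equals its mean, the precision-weighted average.
Prior precision 1/σ₀² = 1/1 = 1; data precision n/σ² = 4/2 = 2.
θ̂ = (1·9 + 2·5.7) / (1 + 2) = 20.4/3 = 6.8000.

θ̂_MAP = 6.8000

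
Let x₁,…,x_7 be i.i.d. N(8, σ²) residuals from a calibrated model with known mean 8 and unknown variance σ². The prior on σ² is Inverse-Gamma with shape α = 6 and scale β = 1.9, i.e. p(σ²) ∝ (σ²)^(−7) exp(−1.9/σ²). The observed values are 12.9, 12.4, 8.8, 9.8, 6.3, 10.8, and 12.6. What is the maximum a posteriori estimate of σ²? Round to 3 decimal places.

σ̂²_MAP = 3.950

Sum of squared deviations about the known mean: SS = (12.9−8)² + (12.4−8)² + (8.8−8)² + (9.8−8)² + (6.3−8)² + (10.8−8)² + (12.6−8)² = 79.14.
The Normal likelihood contributes (σ²)^(−n/2) exp(−SS/(2σ²)), so the posterior is Inverse-Gamma(α + n/2, β + SS/2) = Inverse-Gamma(9.5, 41.47).
The mode of Inverse-Gamma(a, b) is b/(a+1) = 41.47/10.5 ≈ 3.950.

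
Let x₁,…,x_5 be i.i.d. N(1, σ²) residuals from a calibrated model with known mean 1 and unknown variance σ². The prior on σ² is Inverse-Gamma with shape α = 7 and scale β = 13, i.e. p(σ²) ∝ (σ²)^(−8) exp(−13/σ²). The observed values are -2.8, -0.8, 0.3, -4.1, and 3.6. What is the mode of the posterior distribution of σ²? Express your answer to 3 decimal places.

Sum of squared deviations about the known mean: SS = (-2.8−1)² + (-0.8−1)² + (0.3−1)² + (-4.1−1)² + (3.6−1)² = 50.94.
The Normal likelihood contributes (σ²)^(−n/2) exp(−SS/(2σ²)), so the posterior is Inverse-Gamma(α + n/2, β + SS/2) = Inverse-Gamma(9.5, 38.47).
The mode of Inverse-Gamma(a, b) is b/(a+1) = 38.47/10.5 ≈ 3.664.

σ̂²_MAP = 3.664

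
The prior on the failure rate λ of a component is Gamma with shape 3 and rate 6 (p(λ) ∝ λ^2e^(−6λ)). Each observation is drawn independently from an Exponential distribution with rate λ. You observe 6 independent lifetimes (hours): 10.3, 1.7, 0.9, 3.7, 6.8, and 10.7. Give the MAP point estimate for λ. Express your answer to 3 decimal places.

λ̂_MAP = 0.200

The Exponential(rate=λ) likelihood is ∝ λ^n e^(−λΣtᵢ). Here n = 6 and Σtᵢ = 10.3 + 1.7 + 0.9 + 3.7 + 6.8 + 10.7 = 34.1.
Posterior ∝ λ^2e^(−6λ) · λ^6e^(−34.1λ) = λ^8e^(−40.1λ), i.e. Gamma(9, 40.1).
Mode = (a−1)/b = 8/40.1 ≈ 0.200.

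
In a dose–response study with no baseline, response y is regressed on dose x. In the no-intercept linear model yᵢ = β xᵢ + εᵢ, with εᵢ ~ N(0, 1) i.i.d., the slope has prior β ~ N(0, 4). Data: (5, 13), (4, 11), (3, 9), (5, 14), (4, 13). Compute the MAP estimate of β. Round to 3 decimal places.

log p(β | y) = −Σ(yᵢ − βxᵢ)²/(2·1) − β²/(2·4) + const.
Setting the derivative to zero: Σxᵢ(yᵢ − βxᵢ)/1 − β/4 = 0, so β = Σxᵢyᵢ / (Σxᵢ² + σ²/τ²).
Σxᵢyᵢ = 5·13 + 4·11 + 3·9 + 5·14 + 4·13 = 258; Σxᵢ² = 91; σ²/τ² = 0.25.
β̂_MAP = 258 / (91 + 0.25) = 258/91.25 ≈ 2.827.

β̂_MAP = 2.827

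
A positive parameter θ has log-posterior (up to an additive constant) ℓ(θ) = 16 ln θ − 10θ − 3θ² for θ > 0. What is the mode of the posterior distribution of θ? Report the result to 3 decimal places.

ℓ'(θ) = 16/θ − 10 − 6θ. Setting this to zero and multiplying by θ: 6θ² + 10θ − 16 = 0.
θ = (−10 + √(10² + 4·6·16)) / (2·6) = (−10 + √484) / 12 = (−10 + 22)/12 = 1.
ℓ''(θ) = −16/θ² − 6 < 0, confirming a maximum.

θ̂_MAP = 1.000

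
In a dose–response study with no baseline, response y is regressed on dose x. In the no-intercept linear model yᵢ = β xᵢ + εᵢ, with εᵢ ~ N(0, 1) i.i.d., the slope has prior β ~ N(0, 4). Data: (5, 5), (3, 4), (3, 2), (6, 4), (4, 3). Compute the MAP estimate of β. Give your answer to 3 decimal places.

β̂_MAP = 0.829

log p(β | y) = −Σ(yᵢ − βxᵢ)²/(2·1) − β²/(2·4) + const.
Setting the derivative to zero: Σxᵢ(yᵢ − βxᵢ)/1 − β/4 = 0, so β = Σxᵢyᵢ / (Σxᵢ² + σ²/τ²).
Σxᵢyᵢ = 5·5 + 3·4 + 3·2 + 6·4 + 4·3 = 79; Σxᵢ² = 95; σ²/τ² = 0.25.
β̂_MAP = 79 / (95 + 0.25) = 79/95.25 ≈ 0.829.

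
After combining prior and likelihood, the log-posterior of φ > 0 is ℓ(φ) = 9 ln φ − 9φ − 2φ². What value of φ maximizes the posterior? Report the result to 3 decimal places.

φ̂_MAP = 0.750

ℓ'(φ) = 9/φ − 9 − 4φ. Setting this to zero and multiplying by φ: 4φ² + 9φ − 9 = 0.
φ = (−9 + √(9² + 4·4·9)) / (2·4) = (−9 + √225) / 8 = (−9 + 15)/8 = 3/4.
ℓ''(φ) = −9/φ² − 4 < 0, confirming a maximum.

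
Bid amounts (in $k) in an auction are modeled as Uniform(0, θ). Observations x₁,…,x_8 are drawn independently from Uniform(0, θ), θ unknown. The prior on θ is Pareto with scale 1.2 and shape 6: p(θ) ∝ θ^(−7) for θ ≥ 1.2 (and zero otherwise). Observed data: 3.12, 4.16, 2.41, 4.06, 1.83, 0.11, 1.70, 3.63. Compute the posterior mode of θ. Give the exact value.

The Uniform(0, θ) likelihood is θ^(−n) for θ ≥ max(xᵢ), zero otherwise. Here max(xᵢ) = 4.16.
Posterior ∝ θ^(−7) · θ^(−8) = θ^(−15) on θ ≥ max(1.2, 4.16) = 4.16.
This density is strictly decreasing in θ, so the posterior mode lies at the lower boundary of the support.

θ̂_MAP = 4.16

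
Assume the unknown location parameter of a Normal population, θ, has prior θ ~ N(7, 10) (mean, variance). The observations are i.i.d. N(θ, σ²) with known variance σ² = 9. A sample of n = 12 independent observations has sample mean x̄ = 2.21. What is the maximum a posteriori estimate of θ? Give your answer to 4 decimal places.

n = 12, x̄ = 2.21.
For a Normal prior and Normal likelihood with known variance, the posterior is Normal; its mode equals its mean, the precision-weighted average.
Prior precision 1/σ₀² = 1/10 = 0.1; data precision n/σ² = 12/9 = 4/3.
θ̂ = (0.1·7 + (4/3)·2.21) / (0.1 + 4/3) = (547/150)/(43/30) = 547/215 ≈ 2.5442.

θ̂_MAP = 2.5442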